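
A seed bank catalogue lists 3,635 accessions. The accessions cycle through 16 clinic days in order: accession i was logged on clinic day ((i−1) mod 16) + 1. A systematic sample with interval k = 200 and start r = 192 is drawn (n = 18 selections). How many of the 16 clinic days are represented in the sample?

2

Consecutive selections differ by k = 200, so their clinic day numbers differ by 200 mod 16 = 8.
gcd(200, 16) = 8, so the sample visits 16/8 = 2 distinct residues mod 16.
Start 192 is clinic day 16; the clinic days hit are 8, 16.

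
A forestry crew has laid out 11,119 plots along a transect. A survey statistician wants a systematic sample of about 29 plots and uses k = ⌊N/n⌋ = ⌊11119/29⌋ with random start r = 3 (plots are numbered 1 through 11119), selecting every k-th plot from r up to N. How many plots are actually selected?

30

k = ⌊11119/29⌋ = 383
Achieved size = ⌊(11119 − 3)/383⌋ + 1 = ⌊11116/383⌋ + 1 = 29 + 1 = 30
(last selection: 3 + 29×383 = 11110 ≤ 11119; next would be 11493 > 11119)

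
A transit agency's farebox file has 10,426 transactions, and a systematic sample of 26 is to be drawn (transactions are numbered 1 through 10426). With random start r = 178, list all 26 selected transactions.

k = N/n = 10426/26 = 401
transaction 1: 178
transaction 2: 178 + 401 = 579
transaction 3: 579 + 401 = 980
transaction 4: 980 + 401 = 1381
transaction 5: 1381 + 401 = 1782
transaction 6: 1782 + 401 = 2183
transaction 7: 2183 + 401 = 2584
transaction 8: 2584 + 401 = 2985
transaction 9: 2985 + 401 = 3386
transaction 10: 3386 + 401 = 3787
transaction 11: 3787 + 401 = 4188
transaction 12: 4188 + 401 = 4589
transaction 13: 4589 + 401 = 4990
transaction 14: 4990 + 401 = 5391
transaction 15: 5391 + 401 = 5792
transaction 16: 5792 + 401 = 6193
transaction 17: 6193 + 401 = 6594
transaction 18: 6594 + 401 = 6995
transaction 19: 6995 + 401 = 7396
transaction 20: 7396 + 401 = 7797
transaction 21: 7797 + 401 = 8198
transaction 22: 8198 + 401 = 8599
transaction 23: 8599 + 401 = 9000
transaction 24: 9000 + 401 = 9401
transaction 25: 9401 + 401 = 9802
transaction 26: 9802 + 401 = 10203

178, 579, 980, 1381, 1782, 2183, 2584, 2985, 3386, 3787, 4188, 4589, 4990, 5391, 5792, 6193, 6594, 6995, 7396, 7797, 8198, 8599, 9000, 9401, 9802, 10203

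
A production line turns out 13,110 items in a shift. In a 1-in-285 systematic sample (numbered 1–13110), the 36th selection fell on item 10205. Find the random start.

230

k = 285
r = 10205 − (36−1)×285 = 10205 − 9975 = 230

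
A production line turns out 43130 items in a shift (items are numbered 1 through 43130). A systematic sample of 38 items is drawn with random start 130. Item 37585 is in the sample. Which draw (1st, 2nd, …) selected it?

34

k = 43130/38 = 1135
position = (37585 − 130)/1135 + 1 = 37455/1135 + 1 = 33 + 1 = 34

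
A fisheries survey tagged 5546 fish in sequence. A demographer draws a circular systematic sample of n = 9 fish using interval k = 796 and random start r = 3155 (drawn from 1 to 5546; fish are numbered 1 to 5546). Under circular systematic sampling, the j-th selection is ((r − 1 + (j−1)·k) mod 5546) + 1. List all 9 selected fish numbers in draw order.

3155, 3951, 4747, 5543, 793, 1589, 2385, 3181, 3977

Selection 1: 3155
Selection 2: 3155 + 796 = 3951
Selection 3: 3951 + 796 = 4747
Selection 4: 4747 + 796 = 5543
Selection 5: 5543 + 796 = 6339 → 6339 − 5546 = 793
Selection 6: 793 + 796 = 1589
Selection 7: 1589 + 796 = 2385
Selection 8: 2385 + 796 = 3181
Selection 9: 3181 + 796 = 3977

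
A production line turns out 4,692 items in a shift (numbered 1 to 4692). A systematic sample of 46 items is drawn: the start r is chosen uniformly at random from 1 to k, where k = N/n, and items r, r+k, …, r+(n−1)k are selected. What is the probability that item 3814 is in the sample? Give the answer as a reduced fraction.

k = 4692/46 = 102.
Item 3814 is selected iff r ≡ 3814 (mod 102); exactly one such r in {1,…,102}.
Inclusion probability = 1/102.

1/102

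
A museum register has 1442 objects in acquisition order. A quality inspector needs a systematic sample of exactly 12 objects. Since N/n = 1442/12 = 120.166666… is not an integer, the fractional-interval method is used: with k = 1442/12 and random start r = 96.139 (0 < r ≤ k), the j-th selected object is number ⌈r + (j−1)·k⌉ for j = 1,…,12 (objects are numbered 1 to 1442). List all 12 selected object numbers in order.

97, 217, 337, 457, 577, 697, 818, 938, 1058, 1178, 1298, 1418

j=1: r + 0k = 96.139 → ⌈·⌉ = 97
j=2: r + 1k = 216.305666… → ⌈·⌉ = 217
j=3: r + 2k = 336.472333… → ⌈·⌉ = 337
j=4: r + 3k = 456.639 → ⌈·⌉ = 457
j=5: r + 4k = 576.805666… → ⌈·⌉ = 577
j=6: r + 5k = 696.972333… → ⌈·⌉ = 697
j=7: r + 6k = 817.139 → ⌈·⌉ = 818
j=8: r + 7k = 937.305666… → ⌈·⌉ = 938
j=9: r + 8k = 1057.472333… → ⌈·⌉ = 1058
j=10: r + 9k = 1177.639 → ⌈·⌉ = 1178
j=11: r + 10k = 1297.805666… → ⌈·⌉ = 1298
j=12: r + 11k = 1417.972333… → ⌈·⌉ = 1418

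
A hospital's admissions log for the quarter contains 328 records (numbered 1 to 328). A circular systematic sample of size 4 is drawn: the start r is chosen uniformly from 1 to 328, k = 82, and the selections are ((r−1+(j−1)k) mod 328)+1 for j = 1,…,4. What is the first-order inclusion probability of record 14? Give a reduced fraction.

1/82

For each position j, as r ranges over 1…328 the j-th selection hits every record exactly once, so record 14 is selected for exactly 4 of the 328 starts.
Inclusion probability = 4/328 = 1/82.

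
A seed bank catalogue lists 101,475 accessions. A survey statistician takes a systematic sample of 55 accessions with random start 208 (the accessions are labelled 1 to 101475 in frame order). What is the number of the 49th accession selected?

88768

k = 101475/55 = 1845
49th selection = r + (49−1)·k = 208 + 48×1845 = 208 + 88560 = 88768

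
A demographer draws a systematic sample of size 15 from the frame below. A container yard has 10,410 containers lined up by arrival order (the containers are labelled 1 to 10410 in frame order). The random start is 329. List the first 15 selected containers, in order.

329, 1023, 1717, 2411, 3105, 3799, 4493, 5187, 5881, 6575, 7269, 7963, 8657, 9351, 10045

k = N/n = 10410/15 = 694
container 1: 329
container 2: 329 + 694 = 1023
container 3: 1023 + 694 = 1717
container 4: 1717 + 694 = 2411
container 5: 2411 + 694 = 3105
container 6: 3105 + 694 = 3799
container 7: 3799 + 694 = 4493
container 8: 4493 + 694 = 5187
container 9: 5187 + 694 = 5881
container 10: 5881 + 694 = 6575
container 11: 6575 + 694 = 7269
container 12: 7269 + 694 = 7963
container 13: 7963 + 694 = 8657
container 14: 8657 + 694 = 9351
container 15: 9351 + 694 = 10045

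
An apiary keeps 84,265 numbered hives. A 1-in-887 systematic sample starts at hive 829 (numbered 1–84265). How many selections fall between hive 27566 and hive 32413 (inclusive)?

5

k = 887
First selection ≥ 27566: 829 + ⌈(27566−829)/887⌉·887 = 829 + 31×887 = 28326
Last selection ≤ 32413: 829 + ⌊(32413−829)/887⌋·887 = 829 + 35×887 = 31874
Count = 35 − 31 + 1 = 5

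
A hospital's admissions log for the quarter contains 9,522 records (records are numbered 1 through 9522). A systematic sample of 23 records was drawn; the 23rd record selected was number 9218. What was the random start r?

k = 9522/23 = 414
r = 9218 − (23−1)×414 = 9218 − 9108 = 110

110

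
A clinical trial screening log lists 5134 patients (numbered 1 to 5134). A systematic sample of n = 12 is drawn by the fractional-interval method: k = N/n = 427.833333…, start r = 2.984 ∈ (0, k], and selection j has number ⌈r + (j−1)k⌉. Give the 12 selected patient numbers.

j=1: r + 0k = 2.984 → ⌈·⌉ = 3
j=2: r + 1k = 430.817333… → ⌈·⌉ = 431
j=3: r + 2k = 858.650666… → ⌈·⌉ = 859
j=4: r + 3k = 1286.484 → ⌈·⌉ = 1287
j=5: r + 4k = 1714.317333… → ⌈·⌉ = 1715
j=6: r + 5k = 2142.150666… → ⌈·⌉ = 2143
j=7: r + 6k = 2569.984 → ⌈·⌉ = 2570
j=8: r + 7k = 2997.817333… → ⌈·⌉ = 2998
j=9: r + 8k = 3425.650666… → ⌈·⌉ = 3426
j=10: r + 9k = 3853.484 → ⌈·⌉ = 3854
j=11: r + 10k = 4281.317333… → ⌈·⌉ = 4282
j=12: r + 11k = 4709.150666… → ⌈·⌉ = 4710

3, 431, 859, 1287, 1715, 2143, 2570, 2998, 3426, 3854, 4282, 4710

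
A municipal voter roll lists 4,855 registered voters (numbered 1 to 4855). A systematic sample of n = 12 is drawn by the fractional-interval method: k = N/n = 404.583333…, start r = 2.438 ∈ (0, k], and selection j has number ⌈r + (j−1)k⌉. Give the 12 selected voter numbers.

j=1: r + 0k = 2.438 → ⌈·⌉ = 3
j=2: r + 1k = 407.021333… → ⌈·⌉ = 408
j=3: r + 2k = 811.604666… → ⌈·⌉ = 812
j=4: r + 3k = 1216.188 → ⌈·⌉ = 1217
j=5: r + 4k = 1620.771333… → ⌈·⌉ = 1621
j=6: r + 5k = 2025.354666… → ⌈·⌉ = 2026
j=7: r + 6k = 2429.938 → ⌈·⌉ = 2430
j=8: r + 7k = 2834.521333… → ⌈·⌉ = 2835
j=9: r + 8k = 3239.104666… → ⌈·⌉ = 3240
j=10: r + 9k = 3643.688 → ⌈·⌉ = 3644
j=11: r + 10k = 4048.271333… → ⌈·⌉ = 4049
j=12: r + 11k = 4452.854666… → ⌈·⌉ = 4453

3, 408, 812, 1217, 1621, 2026, 2430, 2835, 3240, 3644, 4049, 4453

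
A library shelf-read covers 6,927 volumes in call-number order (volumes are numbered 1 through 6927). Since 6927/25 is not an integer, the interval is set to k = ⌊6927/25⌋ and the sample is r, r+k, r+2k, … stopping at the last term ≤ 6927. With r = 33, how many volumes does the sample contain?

25

k = ⌊6927/25⌋ = 277
Achieved size = ⌊(6927 − 33)/277⌋ + 1 = ⌊6894/277⌋ + 1 = 24 + 1 = 25
(last selection: 33 + 24×277 = 6681 ≤ 6927; next would be 6958 > 6927)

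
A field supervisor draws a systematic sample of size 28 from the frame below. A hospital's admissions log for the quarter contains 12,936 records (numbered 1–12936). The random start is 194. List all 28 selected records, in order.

194, 656, 1118, 1580, 2042, 2504, 2966, 3428, 3890, 4352, 4814, 5276, 5738, 6200, 6662, 7124, 7586, 8048, 8510, 8972, 9434, 9896, 10358, 10820, 11282, 11744, 12206, 12668

k = N/n = 12936/28 = 462
record 1: 194
record 2: 194 + 462 = 656
record 3: 656 + 462 = 1118
record 4: 1118 + 462 = 1580
record 5: 1580 + 462 = 2042
record 6: 2042 + 462 = 2504
record 7: 2504 + 462 = 2966
record 8: 2966 + 462 = 3428
record 9: 3428 + 462 = 3890
record 10: 3890 + 462 = 4352
record 11: 4352 + 462 = 4814
record 12: 4814 + 462 = 5276
record 13: 5276 + 462 = 5738
record 14: 5738 + 462 = 6200
record 15: 6200 + 462 = 6662
record 16: 6662 + 462 = 7124
record 17: 7124 + 462 = 7586
record 18: 7586 + 462 = 8048
record 19: 8048 + 462 = 8510
record 20: 8510 + 462 = 8972
record 21: 8972 + 462 = 9434
record 22: 9434 + 462 = 9896
record 23: 9896 + 462 = 10358
record 24: 10358 + 462 = 10820
record 25: 10820 + 462 = 11282
record 26: 11282 + 462 = 11744
record 27: 11744 + 462 = 12206
record 28: 12206 + 462 = 12668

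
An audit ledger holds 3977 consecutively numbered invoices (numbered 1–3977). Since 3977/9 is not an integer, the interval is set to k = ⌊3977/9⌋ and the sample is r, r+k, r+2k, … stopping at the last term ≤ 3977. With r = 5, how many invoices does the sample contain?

10

k = ⌊3977/9⌋ = 441
Achieved size = ⌊(3977 − 5)/441⌋ + 1 = ⌊3972/441⌋ + 1 = 9 + 1 = 10
(last selection: 5 + 9×441 = 3974 ≤ 3977; next would be 4415 > 3977)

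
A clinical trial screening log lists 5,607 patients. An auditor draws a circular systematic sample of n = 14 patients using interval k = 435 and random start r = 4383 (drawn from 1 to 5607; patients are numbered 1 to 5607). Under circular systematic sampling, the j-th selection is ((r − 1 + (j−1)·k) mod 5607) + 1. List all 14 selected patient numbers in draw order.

4383, 4818, 5253, 81, 516, 951, 1386, 1821, 2256, 2691, 3126, 3561, 3996, 4431

Selection 1: 4383
Selection 2: 4383 + 435 = 4818
Selection 3: 4818 + 435 = 5253
Selection 4: 5253 + 435 = 5688 → 5688 − 5607 = 81
Selection 5: 81 + 435 = 516
Selection 6: 516 + 435 = 951
Selection 7: 951 + 435 = 1386
Selection 8: 1386 + 435 = 1821
Selection 9: 1821 + 435 = 2256
Selection 10: 2256 + 435 = 2691
Selection 11: 2691 + 435 = 3126
Selection 12: 3126 + 435 = 3561
Selection 13: 3561 + 435 = 3996
Selection 14: 3996 + 435 = 4431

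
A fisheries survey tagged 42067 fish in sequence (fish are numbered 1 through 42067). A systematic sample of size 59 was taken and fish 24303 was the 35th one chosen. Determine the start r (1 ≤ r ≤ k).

k = 42067/59 = 713
r = 24303 − (35−1)×713 = 24303 − 24242 = 61

61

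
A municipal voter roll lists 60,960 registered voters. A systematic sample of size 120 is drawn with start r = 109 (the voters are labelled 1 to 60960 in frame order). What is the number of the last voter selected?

60561

k = 60960/120 = 508
120th selection = r + (120−1)·k = 109 + 119×508 = 109 + 60452 = 60561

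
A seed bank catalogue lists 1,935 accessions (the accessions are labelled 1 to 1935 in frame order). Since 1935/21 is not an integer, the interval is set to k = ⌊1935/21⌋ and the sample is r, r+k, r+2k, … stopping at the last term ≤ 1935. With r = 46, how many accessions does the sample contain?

k = ⌊1935/21⌋ = 92
Achieved size = ⌊(1935 − 46)/92⌋ + 1 = ⌊1889/92⌋ + 1 = 20 + 1 = 21
(last selection: 46 + 20×92 = 1886 ≤ 1935; next would be 1978 > 1935)

21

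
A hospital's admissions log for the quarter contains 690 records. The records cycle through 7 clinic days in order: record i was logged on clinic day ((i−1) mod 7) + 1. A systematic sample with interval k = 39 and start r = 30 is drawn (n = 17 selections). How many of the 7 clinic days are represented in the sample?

7

Consecutive selections differ by k = 39, so their clinic day numbers differ by 39 mod 7 = 4.
gcd(39, 7) = 1, so the sample visits 7/1 = 7 distinct residues mod 7.
Start 30 is clinic day 2; the clinic days hit are 1, 2, 3, 4, 5, 6, 7.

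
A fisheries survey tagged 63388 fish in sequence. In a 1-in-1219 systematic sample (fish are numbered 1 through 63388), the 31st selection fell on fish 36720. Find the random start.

k = 1219
r = 36720 − (31−1)×1219 = 36720 − 36570 = 150

150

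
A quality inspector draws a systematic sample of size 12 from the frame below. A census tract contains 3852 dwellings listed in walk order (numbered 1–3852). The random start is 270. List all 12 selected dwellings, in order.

k = N/n = 3852/12 = 321
dwelling 1: 270
dwelling 2: 270 + 321 = 591
dwelling 3: 591 + 321 = 912
dwelling 4: 912 + 321 = 1233
dwelling 5: 1233 + 321 = 1554
dwelling 6: 1554 + 321 = 1875
dwelling 7: 1875 + 321 = 2196
dwelling 8: 2196 + 321 = 2517
dwelling 9: 2517 + 321 = 2838
dwelling 10: 2838 + 321 = 3159
dwelling 11: 3159 + 321 = 3480
dwelling 12: 3480 + 321 = 3801

270, 591, 912, 1233, 1554, 1875, 2196, 2517, 2838, 3159, 3480, 3801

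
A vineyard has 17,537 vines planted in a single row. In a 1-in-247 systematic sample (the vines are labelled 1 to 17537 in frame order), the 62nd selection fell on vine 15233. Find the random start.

k = 247
r = 15233 − (62−1)×247 = 15233 − 15067 = 166

166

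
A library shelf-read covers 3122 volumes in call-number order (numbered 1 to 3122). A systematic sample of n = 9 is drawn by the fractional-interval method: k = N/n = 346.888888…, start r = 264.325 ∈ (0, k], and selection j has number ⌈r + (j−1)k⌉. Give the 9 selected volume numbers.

265, 612, 959, 1305, 1652, 1999, 2346, 2693, 3040

j=1: r + 0k = 264.325 → ⌈·⌉ = 265
j=2: r + 1k = 611.213888… → ⌈·⌉ = 612
j=3: r + 2k = 958.102777… → ⌈·⌉ = 959
j=4: r + 3k = 1304.991666… → ⌈·⌉ = 1305
j=5: r + 4k = 1651.880555… → ⌈·⌉ = 1652
j=6: r + 5k = 1998.769444… → ⌈·⌉ = 1999
j=7: r + 6k = 2345.658333… → ⌈·⌉ = 2346
j=8: r + 7k = 2692.547222… → ⌈·⌉ = 2693
j=9: r + 8k = 3039.436111… → ⌈·⌉ = 3040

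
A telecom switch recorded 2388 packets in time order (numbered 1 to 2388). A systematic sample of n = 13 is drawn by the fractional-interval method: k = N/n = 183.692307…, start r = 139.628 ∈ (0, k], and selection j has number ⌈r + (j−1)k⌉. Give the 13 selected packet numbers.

j=1: r + 0k = 139.628 → ⌈·⌉ = 140
j=2: r + 1k = 323.320307… → ⌈·⌉ = 324
j=3: r + 2k = 507.012615… → ⌈·⌉ = 508
j=4: r + 3k = 690.704923… → ⌈·⌉ = 691
j=5: r + 4k = 874.397230… → ⌈·⌉ = 875
j=6: r + 5k = 1058.089538… → ⌈·⌉ = 1059
j=7: r + 6k = 1241.781846… → ⌈·⌉ = 1242
j=8: r + 7k = 1425.474153… → ⌈·⌉ = 1426
j=9: r + 8k = 1609.166461… → ⌈·⌉ = 1610
j=10: r + 9k = 1792.858769… → ⌈·⌉ = 1793
j=11: r + 10k = 1976.551076… → ⌈·⌉ = 1977
j=12: r + 11k = 2160.243384… → ⌈·⌉ = 2161
j=13: r + 12k = 2343.935692… → ⌈·⌉ = 2344

140, 324, 508, 691, 875, 1059, 1242, 1426, 1610, 1793, 1977, 2161, 2344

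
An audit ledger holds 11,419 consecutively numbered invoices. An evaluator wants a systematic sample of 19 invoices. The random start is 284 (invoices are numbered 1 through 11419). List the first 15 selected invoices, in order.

k = N/n = 11419/19 = 601
invoice 1: 284
invoice 2: 284 + 601 = 885
invoice 3: 885 + 601 = 1486
invoice 4: 1486 + 601 = 2087
invoice 5: 2087 + 601 = 2688
invoice 6: 2688 + 601 = 3289
invoice 7: 3289 + 601 = 3890
invoice 8: 3890 + 601 = 4491
invoice 9: 4491 + 601 = 5092
invoice 10: 5092 + 601 = 5693
invoice 11: 5693 + 601 = 6294
invoice 12: 6294 + 601 = 6895
invoice 13: 6895 + 601 = 7496
invoice 14: 7496 + 601 = 8097
invoice 15: 8097 + 601 = 8698

284, 885, 1486, 2087, 2688, 3289, 3890, 4491, 5092, 5693, 6294, 6895, 7496, 8097, 8698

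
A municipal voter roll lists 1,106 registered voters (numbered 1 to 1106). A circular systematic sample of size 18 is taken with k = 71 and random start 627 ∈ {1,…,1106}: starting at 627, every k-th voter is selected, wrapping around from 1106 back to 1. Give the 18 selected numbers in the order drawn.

Selection 1: 627
Selection 2: 627 + 71 = 698
Selection 3: 698 + 71 = 769
Selection 4: 769 + 71 = 840
Selection 5: 840 + 71 = 911
Selection 6: 911 + 71 = 982
Selection 7: 982 + 71 = 1053
Selection 8: 1053 + 71 = 1124 → 1124 − 1106 = 18
Selection 9: 18 + 71 = 89
Selection 10: 89 + 71 = 160
Selection 11: 160 + 71 = 231
Selection 12: 231 + 71 = 302
Selection 13: 302 + 71 = 373
Selection 14: 373 + 71 = 444
Selection 15: 444 + 71 = 515
Selection 16: 515 + 71 = 586
Selection 17: 586 + 71 = 657
Selection 18: 657 + 71 = 728

627, 698, 769, 840, 911, 982, 1053, 18, 89, 160, 231, 302, 373, 444, 515, 586, 657, 728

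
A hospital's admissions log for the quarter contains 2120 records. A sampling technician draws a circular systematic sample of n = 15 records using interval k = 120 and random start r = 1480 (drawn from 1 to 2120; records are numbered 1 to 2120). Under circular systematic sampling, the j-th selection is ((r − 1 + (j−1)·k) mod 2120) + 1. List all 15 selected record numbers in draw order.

1480, 1600, 1720, 1840, 1960, 2080, 80, 200, 320, 440, 560, 680, 800, 920, 1040

Selection 1: 1480
Selection 2: 1480 + 120 = 1600
Selection 3: 1600 + 120 = 1720
Selection 4: 1720 + 120 = 1840
Selection 5: 1840 + 120 = 1960
Selection 6: 1960 + 120 = 2080
Selection 7: 2080 + 120 = 2200 → 2200 − 2120 = 80
Selection 8: 80 + 120 = 200
Selection 9: 200 + 120 = 320
Selection 10: 320 + 120 = 440
Selection 11: 440 + 120 = 560
Selection 12: 560 + 120 = 680
Selection 13: 680 + 120 = 800
Selection 14: 800 + 120 = 920
Selection 15: 920 + 120 = 1040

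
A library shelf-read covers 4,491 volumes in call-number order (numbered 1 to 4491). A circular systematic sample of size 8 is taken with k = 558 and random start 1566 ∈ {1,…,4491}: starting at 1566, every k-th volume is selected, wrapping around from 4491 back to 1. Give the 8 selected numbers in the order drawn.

1566, 2124, 2682, 3240, 3798, 4356, 423, 981

Selection 1: 1566
Selection 2: 1566 + 558 = 2124
Selection 3: 2124 + 558 = 2682
Selection 4: 2682 + 558 = 3240
Selection 5: 3240 + 558 = 3798
Selection 6: 3798 + 558 = 4356
Selection 7: 4356 + 558 = 4914 → 4914 − 4491 = 423
Selection 8: 423 + 558 = 981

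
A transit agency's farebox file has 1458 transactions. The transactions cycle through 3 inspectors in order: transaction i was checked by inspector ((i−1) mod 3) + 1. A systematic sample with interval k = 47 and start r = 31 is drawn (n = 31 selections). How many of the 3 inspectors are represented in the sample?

3

Consecutive selections differ by k = 47, so their inspector numbers differ by 47 mod 3 = 2.
gcd(47, 3) = 1, so the sample visits 3/1 = 3 distinct residues mod 3.
Start 31 is inspector 1; the inspectors hit are 1, 2, 3.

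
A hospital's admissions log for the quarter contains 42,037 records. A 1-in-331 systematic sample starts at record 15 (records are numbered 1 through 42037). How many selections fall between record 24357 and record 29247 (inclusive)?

15

k = 331
First selection ≥ 24357: 15 + ⌈(24357−15)/331⌉·331 = 15 + 74×331 = 24509
Last selection ≤ 29247: 15 + ⌊(29247−15)/331⌋·331 = 15 + 88×331 = 29143
Count = 88 − 74 + 1 = 15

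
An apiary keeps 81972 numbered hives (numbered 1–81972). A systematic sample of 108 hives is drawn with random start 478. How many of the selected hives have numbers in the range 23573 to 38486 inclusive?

20

k = 81972/108 = 759
First selection ≥ 23573: 478 + ⌈(23573−478)/759⌉·759 = 478 + 31×759 = 24007
Last selection ≤ 38486: 478 + ⌊(38486−478)/759⌋·759 = 478 + 50×759 = 38428
Count = 50 − 31 + 1 = 20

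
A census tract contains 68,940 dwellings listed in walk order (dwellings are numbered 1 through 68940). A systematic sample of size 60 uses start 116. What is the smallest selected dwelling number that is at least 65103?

65609

k = 68940/60 = 1149
Steps past start: ⌈(65103 − 116)/1149⌉ = ⌈64987/1149⌉ = 57
Selected dwelling: 116 + 57×1149 = 65609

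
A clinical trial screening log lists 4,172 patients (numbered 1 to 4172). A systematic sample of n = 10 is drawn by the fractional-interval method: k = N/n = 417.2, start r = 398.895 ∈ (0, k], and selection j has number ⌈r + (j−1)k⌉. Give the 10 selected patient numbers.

j=1: r + 0k = 398.895 → ⌈·⌉ = 399
j=2: r + 1k = 816.095 → ⌈·⌉ = 817
j=3: r + 2k = 1233.295 → ⌈·⌉ = 1234
j=4: r + 3k = 1650.495 → ⌈·⌉ = 1651
j=5: r + 4k = 2067.695 → ⌈·⌉ = 2068
j=6: r + 5k = 2484.895 → ⌈·⌉ = 2485
j=7: r + 6k = 2902.095 → ⌈·⌉ = 2903
j=8: r + 7k = 3319.295 → ⌈·⌉ = 3320
j=9: r + 8k = 3736.495 → ⌈·⌉ = 3737
j=10: r + 9k = 4153.695 → ⌈·⌉ = 4154

399, 817, 1234, 1651, 2068, 2485, 2903, 3320, 3737, 4154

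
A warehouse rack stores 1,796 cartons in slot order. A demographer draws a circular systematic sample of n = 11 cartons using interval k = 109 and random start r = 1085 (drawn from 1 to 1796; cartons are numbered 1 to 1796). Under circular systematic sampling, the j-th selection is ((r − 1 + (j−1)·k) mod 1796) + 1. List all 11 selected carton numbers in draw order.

Selection 1: 1085
Selection 2: 1085 + 109 = 1194
Selection 3: 1194 + 109 = 1303
Selection 4: 1303 + 109 = 1412
Selection 5: 1412 + 109 = 1521
Selection 6: 1521 + 109 = 1630
Selection 7: 1630 + 109 = 1739
Selection 8: 1739 + 109 = 1848 → 1848 − 1796 = 52
Selection 9: 52 + 109 = 161
Selection 10: 161 + 109 = 270
Selection 11: 270 + 109 = 379

1085, 1194, 1303, 1412, 1521, 1630, 1739, 52, 161, 270, 379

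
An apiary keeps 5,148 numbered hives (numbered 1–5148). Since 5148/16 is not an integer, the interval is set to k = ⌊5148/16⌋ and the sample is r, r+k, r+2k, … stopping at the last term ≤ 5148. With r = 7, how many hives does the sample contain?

17

k = ⌊5148/16⌋ = 321
Achieved size = ⌊(5148 − 7)/321⌋ + 1 = ⌊5141/321⌋ + 1 = 16 + 1 = 17
(last selection: 7 + 16×321 = 5143 ≤ 5148; next would be 5464 > 5148)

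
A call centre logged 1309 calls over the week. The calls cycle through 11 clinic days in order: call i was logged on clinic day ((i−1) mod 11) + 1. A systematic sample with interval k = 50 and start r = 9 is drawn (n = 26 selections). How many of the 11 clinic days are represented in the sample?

11

Consecutive selections differ by k = 50, so their clinic day numbers differ by 50 mod 11 = 6.
gcd(50, 11) = 1, so the sample visits 11/1 = 11 distinct residues mod 11.
Start 9 is clinic day 9; the clinic days hit are 1, 2, 3, 4, 5, 6, 7, 8, 9, 10, 11.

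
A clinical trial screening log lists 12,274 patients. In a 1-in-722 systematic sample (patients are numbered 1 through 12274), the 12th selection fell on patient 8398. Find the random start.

456

k = 722
r = 8398 − (12−1)×722 = 8398 − 7942 = 456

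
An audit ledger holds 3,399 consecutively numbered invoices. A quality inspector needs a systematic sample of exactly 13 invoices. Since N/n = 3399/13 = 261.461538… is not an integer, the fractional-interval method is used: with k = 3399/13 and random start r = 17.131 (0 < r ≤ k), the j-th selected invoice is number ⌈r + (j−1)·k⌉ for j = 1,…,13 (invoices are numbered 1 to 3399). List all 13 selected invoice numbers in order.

j=1: r + 0k = 17.131 → ⌈·⌉ = 18
j=2: r + 1k = 278.592538… → ⌈·⌉ = 279
j=3: r + 2k = 540.054076… → ⌈·⌉ = 541
j=4: r + 3k = 801.515615… → ⌈·⌉ = 802
j=5: r + 4k = 1062.977153… → ⌈·⌉ = 1063
j=6: r + 5k = 1324.438692… → ⌈·⌉ = 1325
j=7: r + 6k = 1585.900230… → ⌈·⌉ = 1586
j=8: r + 7k = 1847.361769… → ⌈·⌉ = 1848
j=9: r + 8k = 2108.823307… → ⌈·⌉ = 2109
j=10: r + 9k = 2370.284846… → ⌈·⌉ = 2371
j=11: r + 10k = 2631.746384… → ⌈·⌉ = 2632
j=12: r + 11k = 2893.207923… → ⌈·⌉ = 2894
j=13: r + 12k = 3154.669461… → ⌈·⌉ = 3155

18, 279, 541, 802, 1063, 1325, 1586, 1848, 2109, 2371, 2632, 2894, 3155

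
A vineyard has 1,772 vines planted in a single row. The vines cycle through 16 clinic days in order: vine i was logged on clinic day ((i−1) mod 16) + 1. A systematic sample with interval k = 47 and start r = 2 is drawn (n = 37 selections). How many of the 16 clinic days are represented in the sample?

Consecutive selections differ by k = 47, so their clinic day numbers differ by 47 mod 16 = 15.
gcd(47, 16) = 1, so the sample visits 16/1 = 16 distinct residues mod 16.
Start 2 is clinic day 2; the clinic days hit are 1, 2, 3, 4, 5, 6, 7, 8, 9, 10, 11, 12, 13, 14, 15, 16.

16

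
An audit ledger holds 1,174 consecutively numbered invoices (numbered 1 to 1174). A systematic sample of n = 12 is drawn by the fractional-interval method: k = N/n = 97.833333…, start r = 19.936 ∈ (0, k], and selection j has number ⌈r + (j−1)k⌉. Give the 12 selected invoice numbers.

j=1: r + 0k = 19.936 → ⌈·⌉ = 20
j=2: r + 1k = 117.769333… → ⌈·⌉ = 118
j=3: r + 2k = 215.602666… → ⌈·⌉ = 216
j=4: r + 3k = 313.436 → ⌈·⌉ = 314
j=5: r + 4k = 411.269333… → ⌈·⌉ = 412
j=6: r + 5k = 509.102666… → ⌈·⌉ = 510
j=7: r + 6k = 606.936 → ⌈·⌉ = 607
j=8: r + 7k = 704.769333… → ⌈·⌉ = 705
j=9: r + 8k = 802.602666… → ⌈·⌉ = 803
j=10: r + 9k = 900.436 → ⌈·⌉ = 901
j=11: r + 10k = 998.269333… → ⌈·⌉ = 999
j=12: r + 11k = 1096.102666… → ⌈·⌉ = 1097

20, 118, 216, 314, 412, 510, 607, 705, 803, 901, 999, 1097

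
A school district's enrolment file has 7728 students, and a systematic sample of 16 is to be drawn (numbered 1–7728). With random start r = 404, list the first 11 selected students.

404, 887, 1370, 1853, 2336, 2819, 3302, 3785, 4268, 4751, 5234

k = N/n = 7728/16 = 483
student 1: 404
student 2: 404 + 483 = 887
student 3: 887 + 483 = 1370
student 4: 1370 + 483 = 1853
student 5: 1853 + 483 = 2336
student 6: 2336 + 483 = 2819
student 7: 2819 + 483 = 3302
student 8: 3302 + 483 = 3785
student 9: 3785 + 483 = 4268
student 10: 4268 + 483 = 4751
student 11: 4751 + 483 = 5234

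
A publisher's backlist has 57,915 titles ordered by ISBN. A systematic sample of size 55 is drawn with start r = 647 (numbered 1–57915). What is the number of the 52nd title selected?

k = 57915/55 = 1053
52nd selection = r + (52−1)·k = 647 + 51×1053 = 647 + 53703 = 54350

54350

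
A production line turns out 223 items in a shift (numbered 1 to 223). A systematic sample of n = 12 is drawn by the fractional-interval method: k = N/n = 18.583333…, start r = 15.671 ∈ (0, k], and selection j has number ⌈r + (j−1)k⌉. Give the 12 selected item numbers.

16, 35, 53, 72, 91, 109, 128, 146, 165, 183, 202, 221

j=1: r + 0k = 15.671 → ⌈·⌉ = 16
j=2: r + 1k = 34.254333… → ⌈·⌉ = 35
j=3: r + 2k = 52.837666… → ⌈·⌉ = 53
j=4: r + 3k = 71.421 → ⌈·⌉ = 72
j=5: r + 4k = 90.004333… → ⌈·⌉ = 91
j=6: r + 5k = 108.587666… → ⌈·⌉ = 109
j=7: r + 6k = 127.171 → ⌈·⌉ = 128
j=8: r + 7k = 145.754333… → ⌈·⌉ = 146
j=9: r + 8k = 164.337666… → ⌈·⌉ = 165
j=10: r + 9k = 182.921 → ⌈·⌉ = 183
j=11: r + 10k = 201.504333… → ⌈·⌉ = 202
j=12: r + 11k = 220.087666… → ⌈·⌉ = 221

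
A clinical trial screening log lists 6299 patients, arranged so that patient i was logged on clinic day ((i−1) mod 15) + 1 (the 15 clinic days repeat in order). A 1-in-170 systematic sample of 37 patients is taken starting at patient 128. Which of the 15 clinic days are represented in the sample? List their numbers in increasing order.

Consecutive selections differ by k = 170, so their clinic day numbers differ by 170 mod 15 = 5.
gcd(170, 15) = 5, so the sample visits 15/5 = 3 distinct residues mod 15.
Start 128 is clinic day 8; the clinic days hit are 3, 8, 13.

3, 8, 13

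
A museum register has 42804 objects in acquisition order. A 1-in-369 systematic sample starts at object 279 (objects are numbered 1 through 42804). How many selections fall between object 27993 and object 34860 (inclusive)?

k = 369
First selection ≥ 27993: 279 + ⌈(27993−279)/369⌉·369 = 279 + 76×369 = 28323
Last selection ≤ 34860: 279 + ⌊(34860−279)/369⌋·369 = 279 + 93×369 = 34596
Count = 93 − 76 + 1 = 18

18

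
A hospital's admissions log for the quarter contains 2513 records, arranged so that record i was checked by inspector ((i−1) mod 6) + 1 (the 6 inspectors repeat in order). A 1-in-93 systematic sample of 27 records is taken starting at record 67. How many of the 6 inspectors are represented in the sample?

2

Consecutive selections differ by k = 93, so their inspector numbers differ by 93 mod 6 = 3.
gcd(93, 6) = 3, so the sample visits 6/3 = 2 distinct residues mod 6.
Start 67 is inspector 1; the inspectors hit are 1, 4.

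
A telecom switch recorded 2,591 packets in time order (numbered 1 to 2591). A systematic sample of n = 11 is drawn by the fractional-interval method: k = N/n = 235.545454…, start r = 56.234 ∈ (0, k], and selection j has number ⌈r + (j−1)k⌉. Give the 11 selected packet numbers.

57, 292, 528, 763, 999, 1234, 1470, 1706, 1941, 2177, 2412

j=1: r + 0k = 56.234 → ⌈·⌉ = 57
j=2: r + 1k = 291.779454… → ⌈·⌉ = 292
j=3: r + 2k = 527.324909… → ⌈·⌉ = 528
j=4: r + 3k = 762.870363… → ⌈·⌉ = 763
j=5: r + 4k = 998.415818… → ⌈·⌉ = 999
j=6: r + 5k = 1233.961272… → ⌈·⌉ = 1234
j=7: r + 6k = 1469.506727… → ⌈·⌉ = 1470
j=8: r + 7k = 1705.052181… → ⌈·⌉ = 1706
j=9: r + 8k = 1940.597636… → ⌈·⌉ = 1941
j=10: r + 9k = 2176.143090… → ⌈·⌉ = 2177
j=11: r + 10k = 2411.688545… → ⌈·⌉ = 2412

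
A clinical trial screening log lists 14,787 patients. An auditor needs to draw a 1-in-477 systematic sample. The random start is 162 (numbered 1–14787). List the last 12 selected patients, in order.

9225, 9702, 10179, 10656, 11133, 11610, 12087, 12564, 13041, 13518, 13995, 14472

20th selection = 162 + 19×477 = 9225
21st: 9225 + 477 = 9702
22nd: 9702 + 477 = 10179
23rd: 10179 + 477 = 10656
24th: 10656 + 477 = 11133
25th: 11133 + 477 = 11610
26th: 11610 + 477 = 12087
27th: 12087 + 477 = 12564
28th: 12564 + 477 = 13041
29th: 13041 + 477 = 13518
30th: 13518 + 477 = 13995
31st: 13995 + 477 = 14472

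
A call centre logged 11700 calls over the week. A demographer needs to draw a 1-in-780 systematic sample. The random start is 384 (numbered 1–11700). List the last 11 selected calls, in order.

3504, 4284, 5064, 5844, 6624, 7404, 8184, 8964, 9744, 10524, 11304

5th selection = 384 + 4×780 = 3504
6th: 3504 + 780 = 4284
7th: 4284 + 780 = 5064
8th: 5064 + 780 = 5844
9th: 5844 + 780 = 6624
10th: 6624 + 780 = 7404
11th: 7404 + 780 = 8184
12th: 8184 + 780 = 8964
13th: 8964 + 780 = 9744
14th: 9744 + 780 = 10524
15th: 10524 + 780 = 11304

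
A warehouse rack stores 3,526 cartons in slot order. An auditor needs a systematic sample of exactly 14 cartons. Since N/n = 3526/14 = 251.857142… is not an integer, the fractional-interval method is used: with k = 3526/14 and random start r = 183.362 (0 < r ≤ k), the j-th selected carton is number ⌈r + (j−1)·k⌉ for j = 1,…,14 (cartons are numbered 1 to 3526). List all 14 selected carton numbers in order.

184, 436, 688, 939, 1191, 1443, 1695, 1947, 2199, 2451, 2702, 2954, 3206, 3458

j=1: r + 0k = 183.362 → ⌈·⌉ = 184
j=2: r + 1k = 435.219142… → ⌈·⌉ = 436
j=3: r + 2k = 687.076285… → ⌈·⌉ = 688
j=4: r + 3k = 938.933428… → ⌈·⌉ = 939
j=5: r + 4k = 1190.790571… → ⌈·⌉ = 1191
j=6: r + 5k = 1442.647714… → ⌈·⌉ = 1443
j=7: r + 6k = 1694.504857… → ⌈·⌉ = 1695
j=8: r + 7k = 1946.362 → ⌈·⌉ = 1947
j=9: r + 8k = 2198.219142… → ⌈·⌉ = 2199
j=10: r + 9k = 2450.076285… → ⌈·⌉ = 2451
j=11: r + 10k = 2701.933428… → ⌈·⌉ = 2702
j=12: r + 11k = 2953.790571… → ⌈·⌉ = 2954
j=13: r + 12k = 3205.647714… → ⌈·⌉ = 3206
j=14: r + 13k = 3457.504857… → ⌈·⌉ = 3458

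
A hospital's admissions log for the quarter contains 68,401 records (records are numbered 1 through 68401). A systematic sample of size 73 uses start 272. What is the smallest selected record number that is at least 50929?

k = 68401/73 = 937
Steps past start: ⌈(50929 − 272)/937⌉ = ⌈50657/937⌉ = 55
Selected record: 272 + 55×937 = 51807

51807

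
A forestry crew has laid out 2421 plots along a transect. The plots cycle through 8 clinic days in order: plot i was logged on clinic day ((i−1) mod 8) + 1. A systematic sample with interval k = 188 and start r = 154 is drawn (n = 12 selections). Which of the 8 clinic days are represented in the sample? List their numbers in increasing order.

2, 6

Consecutive selections differ by k = 188, so their clinic day numbers differ by 188 mod 8 = 4.
gcd(188, 8) = 4, so the sample visits 8/4 = 2 distinct residues mod 8.
Start 154 is clinic day 2; the clinic days hit are 2, 6.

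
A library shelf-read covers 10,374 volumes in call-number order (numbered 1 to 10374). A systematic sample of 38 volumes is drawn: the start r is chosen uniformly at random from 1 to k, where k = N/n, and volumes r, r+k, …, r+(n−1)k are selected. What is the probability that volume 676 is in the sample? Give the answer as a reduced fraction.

1/273

k = 10374/38 = 273.
Volume 676 is selected iff r ≡ 676 (mod 273); exactly one such r in {1,…,273}.
Inclusion probability = 1/273.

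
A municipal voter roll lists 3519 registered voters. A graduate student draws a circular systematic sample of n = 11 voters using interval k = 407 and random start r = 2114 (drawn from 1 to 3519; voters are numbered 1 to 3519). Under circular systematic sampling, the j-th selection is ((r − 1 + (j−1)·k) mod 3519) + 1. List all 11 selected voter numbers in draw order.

2114, 2521, 2928, 3335, 223, 630, 1037, 1444, 1851, 2258, 2665

Selection 1: 2114
Selection 2: 2114 + 407 = 2521
Selection 3: 2521 + 407 = 2928
Selection 4: 2928 + 407 = 3335
Selection 5: 3335 + 407 = 3742 → 3742 − 3519 = 223
Selection 6: 223 + 407 = 630
Selection 7: 630 + 407 = 1037
Selection 8: 1037 + 407 = 1444
Selection 9: 1444 + 407 = 1851
Selection 10: 1851 + 407 = 2258
Selection 11: 2258 + 407 = 2665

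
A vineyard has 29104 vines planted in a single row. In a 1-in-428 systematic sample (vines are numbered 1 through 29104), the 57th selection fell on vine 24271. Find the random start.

k = 428
r = 24271 − (57−1)×428 = 24271 − 23968 = 303

303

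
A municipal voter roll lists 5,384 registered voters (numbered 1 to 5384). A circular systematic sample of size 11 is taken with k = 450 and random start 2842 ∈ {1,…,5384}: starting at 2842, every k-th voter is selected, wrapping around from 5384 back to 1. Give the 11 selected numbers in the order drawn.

Selection 1: 2842
Selection 2: 2842 + 450 = 3292
Selection 3: 3292 + 450 = 3742
Selection 4: 3742 + 450 = 4192
Selection 5: 4192 + 450 = 4642
Selection 6: 4642 + 450 = 5092
Selection 7: 5092 + 450 = 5542 → 5542 − 5384 = 158
Selection 8: 158 + 450 = 608
Selection 9: 608 + 450 = 1058
Selection 10: 1058 + 450 = 1508
Selection 11: 1508 + 450 = 1958

2842, 3292, 3742, 4192, 4642, 5092, 158, 608, 1058, 1508, 1958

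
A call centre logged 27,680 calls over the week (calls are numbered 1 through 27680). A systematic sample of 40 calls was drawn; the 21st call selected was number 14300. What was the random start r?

k = 27680/40 = 692
r = 14300 − (21−1)×692 = 14300 − 13840 = 460

460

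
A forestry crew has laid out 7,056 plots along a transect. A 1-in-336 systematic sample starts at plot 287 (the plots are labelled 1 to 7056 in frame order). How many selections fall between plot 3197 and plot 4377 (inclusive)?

4

k = 336
First selection ≥ 3197: 287 + ⌈(3197−287)/336⌉·336 = 287 + 9×336 = 3311
Last selection ≤ 4377: 287 + ⌊(4377−287)/336⌋·336 = 287 + 12×336 = 4319
Count = 12 − 9 + 1 = 4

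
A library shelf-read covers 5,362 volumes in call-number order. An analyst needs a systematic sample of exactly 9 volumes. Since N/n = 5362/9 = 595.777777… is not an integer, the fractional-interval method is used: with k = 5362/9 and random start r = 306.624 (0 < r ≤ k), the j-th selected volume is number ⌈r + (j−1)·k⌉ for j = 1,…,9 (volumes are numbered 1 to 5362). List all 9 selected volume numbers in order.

j=1: r + 0k = 306.624 → ⌈·⌉ = 307
j=2: r + 1k = 902.401777… → ⌈·⌉ = 903
j=3: r + 2k = 1498.179555… → ⌈·⌉ = 1499
j=4: r + 3k = 2093.957333… → ⌈·⌉ = 2094
j=5: r + 4k = 2689.735111… → ⌈·⌉ = 2690
j=6: r + 5k = 3285.512888… → ⌈·⌉ = 3286
j=7: r + 6k = 3881.290666… → ⌈·⌉ = 3882
j=8: r + 7k = 4477.068444… → ⌈·⌉ = 4478
j=9: r + 8k = 5072.846222… → ⌈·⌉ = 5073

307, 903, 1499, 2094, 2690, 3286, 3882, 4478, 5073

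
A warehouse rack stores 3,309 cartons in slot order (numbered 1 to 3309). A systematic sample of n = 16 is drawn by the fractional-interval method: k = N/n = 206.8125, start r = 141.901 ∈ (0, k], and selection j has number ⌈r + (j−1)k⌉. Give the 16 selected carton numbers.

142, 349, 556, 763, 970, 1176, 1383, 1590, 1797, 2004, 2211, 2417, 2624, 2831, 3038, 3245

j=1: r + 0k = 141.901 → ⌈·⌉ = 142
j=2: r + 1k = 348.7135 → ⌈·⌉ = 349
j=3: r + 2k = 555.526 → ⌈·⌉ = 556
j=4: r + 3k = 762.3385 → ⌈·⌉ = 763
j=5: r + 4k = 969.151 → ⌈·⌉ = 970
j=6: r + 5k = 1175.9635 → ⌈·⌉ = 1176
j=7: r + 6k = 1382.776 → ⌈·⌉ = 1383
j=8: r + 7k = 1589.5885 → ⌈·⌉ = 1590
j=9: r + 8k = 1796.401 → ⌈·⌉ = 1797
j=10: r + 9k = 2003.2135 → ⌈·⌉ = 2004
j=11: r + 10k = 2210.026 → ⌈·⌉ = 2211
j=12: r + 11k = 2416.8385 → ⌈·⌉ = 2417
j=13: r + 12k = 2623.651 → ⌈·⌉ = 2624
j=14: r + 13k = 2830.4635 → ⌈·⌉ = 2831
j=15: r + 14k = 3037.276 → ⌈·⌉ = 3038
j=16: r + 15k = 3244.0885 → ⌈·⌉ = 3245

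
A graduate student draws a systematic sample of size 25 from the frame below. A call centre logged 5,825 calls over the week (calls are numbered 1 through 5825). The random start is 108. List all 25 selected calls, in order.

108, 341, 574, 807, 1040, 1273, 1506, 1739, 1972, 2205, 2438, 2671, 2904, 3137, 3370, 3603, 3836, 4069, 4302, 4535, 4768, 5001, 5234, 5467, 5700

k = N/n = 5825/25 = 233
call 1: 108
call 2: 108 + 233 = 341
call 3: 341 + 233 = 574
call 4: 574 + 233 = 807
call 5: 807 + 233 = 1040
call 6: 1040 + 233 = 1273
call 7: 1273 + 233 = 1506
call 8: 1506 + 233 = 1739
call 9: 1739 + 233 = 1972
call 10: 1972 + 233 = 2205
call 11: 2205 + 233 = 2438
call 12: 2438 + 233 = 2671
call 13: 2671 + 233 = 2904
call 14: 2904 + 233 = 3137
call 15: 3137 + 233 = 3370
call 16: 3370 + 233 = 3603
call 17: 3603 + 233 = 3836
call 18: 3836 + 233 = 4069
call 19: 4069 + 233 = 4302
call 20: 4302 + 233 = 4535
call 21: 4535 + 233 = 4768
call 22: 4768 + 233 = 5001
call 23: 5001 + 233 = 5234
call 24: 5234 + 233 = 5467
call 25: 5467 + 233 = 5700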